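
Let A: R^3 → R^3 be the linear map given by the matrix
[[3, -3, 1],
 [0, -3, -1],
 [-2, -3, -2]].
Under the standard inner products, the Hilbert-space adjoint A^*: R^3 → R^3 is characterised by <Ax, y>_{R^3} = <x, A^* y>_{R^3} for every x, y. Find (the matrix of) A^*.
A^* = A^T =
[[3, 0, -2],
 [-3, -3, -3],
 [1, -1, -2]]

For real matrices with standard dot products, the defining identity <Ax, y> = <x, A^* y> gives (Ax)^T y = x^T (A^*) y, i.e. x^T A^T y = x^T (A^*) y. Since this holds for all x, y, we must have A^* = A^T. Therefore
A^* =
[[3, 0, -2],
 [-3, -3, -3],
 [1, -1, -2]].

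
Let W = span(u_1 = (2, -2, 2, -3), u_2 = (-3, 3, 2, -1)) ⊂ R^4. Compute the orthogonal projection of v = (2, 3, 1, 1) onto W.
proj_W(v) = (-305/458, 305/458, 20/229, 39/229)

Set up U = [u_1 | ... | u_2] ∈ R^(4×2). The projector onto W = col(U) is P = U (U^T U)^(-1) U^T.
Compute U^T U =
  [21, -5]
  [-5, 23],
and U^T v = (-3, 4).
Solve U^T U · c = U^T v for the coefficients: c = (-49/458, 69/458). The projection is proj_W(v) = U c.
Check: (v - proj_W(v)) · u_1 = 0  (should be 0).
Check: (v - proj_W(v)) · u_2 = 0  (should be 0).
Result: proj_W(v) = (-305/458, 305/458, 20/229, 39/229).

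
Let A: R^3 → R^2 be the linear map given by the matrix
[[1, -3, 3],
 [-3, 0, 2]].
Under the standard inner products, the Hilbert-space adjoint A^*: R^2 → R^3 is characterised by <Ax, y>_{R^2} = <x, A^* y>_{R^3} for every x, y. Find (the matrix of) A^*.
A^* = A^T =
[[1, -3],
 [-3, 0],
 [3, 2]]

For real matrices with standard dot products, the defining identity <Ax, y> = <x, A^* y> gives (Ax)^T y = x^T (A^*) y, i.e. x^T A^T y = x^T (A^*) y. Since this holds for all x, y, we must have A^* = A^T. Therefore
A^* =
[[1, -3],
 [-3, 0],
 [3, 2]].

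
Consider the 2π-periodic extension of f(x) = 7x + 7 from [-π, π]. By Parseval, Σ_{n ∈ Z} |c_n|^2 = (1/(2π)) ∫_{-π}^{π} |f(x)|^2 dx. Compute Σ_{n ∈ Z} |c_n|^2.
Σ |c_n|^2 = 49π^2/3 + 49

Expand and integrate term by term over [-π, π]:
  ∫ (7x)^2 dx = 49·(2π^3/3); ∫ 2·7·(7)·x dx = 0 (odd integrand); ∫ 7^2 dx = 49·2π.
So (1/(2π)) ∫_{-π}^{π} (7x + 7)^2 dx = 49π^2/3 + 49 = 49π^2/3 + 49.
Parseval ⇒ Σ |c_n|^2 = 49π^2/3 + 49.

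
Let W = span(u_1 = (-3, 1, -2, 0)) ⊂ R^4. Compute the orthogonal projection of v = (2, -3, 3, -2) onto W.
proj_W(v) = (45/14, -15/14, 15/7, 0)

Set up U = [u_1 | ... | u_1] ∈ R^(4×1). The projector onto W = col(U) is P = U (U^T U)^(-1) U^T.
Compute U^T U =
  [14],
and U^T v = (-15).
Solve U^T U · c = U^T v for the coefficients: c = (-15/14). The projection is proj_W(v) = U c.
Check: (v - proj_W(v)) · u_1 = 0  (should be 0).
Result: proj_W(v) = (45/14, -15/14, 15/7, 0).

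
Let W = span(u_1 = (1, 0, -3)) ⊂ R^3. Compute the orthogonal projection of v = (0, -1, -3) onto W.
proj_W(v) = (9/10, 0, -27/10)

Set up U = [u_1 | ... | u_1] ∈ R^(3×1). The projector onto W = col(U) is P = U (U^T U)^(-1) U^T.
Compute U^T U =
  [10],
and U^T v = (9).
Solve U^T U · c = U^T v for the coefficients: c = (9/10). The projection is proj_W(v) = U c.
Check: (v - proj_W(v)) · u_1 = 0  (should be 0).
Result: proj_W(v) = (9/10, 0, -27/10).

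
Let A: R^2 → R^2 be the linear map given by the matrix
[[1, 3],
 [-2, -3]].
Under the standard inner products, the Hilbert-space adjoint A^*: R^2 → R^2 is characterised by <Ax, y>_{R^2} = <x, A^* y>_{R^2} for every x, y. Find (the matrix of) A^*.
A^* = A^T =
[[1, -2],
 [3, -3]]

For real matrices with standard dot products, the defining identity <Ax, y> = <x, A^* y> gives (Ax)^T y = x^T (A^*) y, i.e. x^T A^T y = x^T (A^*) y. Since this holds for all x, y, we must have A^* = A^T. Therefore
A^* =
[[1, -2],
 [3, -3]].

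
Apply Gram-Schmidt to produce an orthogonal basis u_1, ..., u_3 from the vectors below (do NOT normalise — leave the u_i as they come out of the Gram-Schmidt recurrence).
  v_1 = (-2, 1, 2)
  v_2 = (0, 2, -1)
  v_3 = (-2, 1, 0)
Orthogonal basis:
  u_1 = (-2, 1, 2)
  u_2 = (0, 2, -1)
  u_3 = (-8/9, -16/45, -32/45)

Apply the Gram-Schmidt recurrence
  u_1 = v_1
  u_i = v_i − Σ_{j<i} ((v_i · u_j) / (u_j · u_j)) · u_j.

Step by step this gives:
  u_1 = (-2, 1, 2)
  u_2 = (0, 2, -1)
  u_3 = (-8/9, -16/45, -32/45)

Orthogonality check:
  u_2 · u_1 = 0 (should be 0)
  u_3 · u_1 = 0 (should be 0)
  u_3 · u_2 = 0 (should be 0)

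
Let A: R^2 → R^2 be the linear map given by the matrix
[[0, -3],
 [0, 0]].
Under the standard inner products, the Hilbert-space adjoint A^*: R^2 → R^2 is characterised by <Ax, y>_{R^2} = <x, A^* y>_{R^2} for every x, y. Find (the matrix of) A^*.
A^* = A^T =
[[0, 0],
 [-3, 0]]

For real matrices with standard dot products, the defining identity <Ax, y> = <x, A^* y> gives (Ax)^T y = x^T (A^*) y, i.e. x^T A^T y = x^T (A^*) y. Since this holds for all x, y, we must have A^* = A^T. Therefore
A^* =
[[0, 0],
 [-3, 0]].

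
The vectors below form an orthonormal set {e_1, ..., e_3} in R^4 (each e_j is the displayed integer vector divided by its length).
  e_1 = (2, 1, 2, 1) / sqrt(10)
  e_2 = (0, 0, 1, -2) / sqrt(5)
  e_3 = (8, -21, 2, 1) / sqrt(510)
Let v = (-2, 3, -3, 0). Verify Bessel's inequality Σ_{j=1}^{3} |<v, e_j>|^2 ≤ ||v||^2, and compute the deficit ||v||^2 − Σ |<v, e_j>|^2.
Σ |<v, e_j>|^2 = 313/15; ||v||^2 = 22; deficit = 17/15

Write each e_j = u_j / sqrt(<u_j, u_j>) where u_j is the displayed integer vector. Then <v, e_j> = <v, u_j> / sqrt(<u_j, u_j>), so |<v, e_j>|^2 = <v, u_j>^2 / <u_j, u_j>.
Coefficients: <v, e_1> = -7/sqrt(10), <v, e_2> = -3/sqrt(5), <v, e_3> = -85/sqrt(510).
Square and sum: Σ |<v, e_j>|^2 = 313/15.
Compute ||v||^2 = v·v = 22.
Deficit = 22 − 313/15 = 17/15 ≥ 0, confirming Bessel's inequality. (The deficit equals ||v − Σ <v,e_j> e_j||^2, the squared distance from v to span{e_j}.)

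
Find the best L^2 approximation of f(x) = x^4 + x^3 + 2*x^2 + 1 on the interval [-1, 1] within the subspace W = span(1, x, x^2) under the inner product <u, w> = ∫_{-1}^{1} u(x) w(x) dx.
g(x) = 20*x^2/7 + 3*x/5 + 32/35

The best approximation g ∈ W is the orthogonal projection of f onto W. Writing g = a_0 + a_1 x + a_2 x^2, the coefficients solve the normal equations G · a = b where
  G_{ij} = <φ_i, φ_j> and b_i = <f, φ_i>, with φ_0 = 1, φ_1 = x, φ_2 = x^2.
G =
  [2, 0, 2/3]
  [0, 2/3, 0]
  [2/3, 0, 2/5],
b = (56/15, 2/5, 184/105).
Solving gives a_0 = 32/35, a_1 = 3/5, a_2 = 20/7, so
  g(x) = 20*x^2/7 + 3*x/5 + 32/35.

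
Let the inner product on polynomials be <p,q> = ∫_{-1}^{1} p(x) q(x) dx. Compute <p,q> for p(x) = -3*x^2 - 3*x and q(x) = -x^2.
<p,q> = 6/5

Expand the product: p(x)·q(x) = 3*x^4 + 3*x^3.
∫_{-1}^{1} of each monomial x^k gives [2/(k+1) if k even, 0 if k odd]. Integrating term-by-term (or equivalently evaluating the antiderivative F(x) = 3*x^5/5 + 3*x^4/4 at the endpoints):
  F(1) − F(−1) = 27/20 − (3/20) = 6/5.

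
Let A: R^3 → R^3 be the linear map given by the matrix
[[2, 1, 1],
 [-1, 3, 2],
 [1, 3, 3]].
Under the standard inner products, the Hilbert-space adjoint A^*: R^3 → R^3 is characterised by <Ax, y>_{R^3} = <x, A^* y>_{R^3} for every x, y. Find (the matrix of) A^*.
A^* = A^T =
[[2, -1, 1],
 [1, 3, 3],
 [1, 2, 3]]

For real matrices with standard dot products, the defining identity <Ax, y> = <x, A^* y> gives (Ax)^T y = x^T (A^*) y, i.e. x^T A^T y = x^T (A^*) y. Since this holds for all x, y, we must have A^* = A^T. Therefore
A^* =
[[2, -1, 1],
 [1, 3, 3],
 [1, 2, 3]].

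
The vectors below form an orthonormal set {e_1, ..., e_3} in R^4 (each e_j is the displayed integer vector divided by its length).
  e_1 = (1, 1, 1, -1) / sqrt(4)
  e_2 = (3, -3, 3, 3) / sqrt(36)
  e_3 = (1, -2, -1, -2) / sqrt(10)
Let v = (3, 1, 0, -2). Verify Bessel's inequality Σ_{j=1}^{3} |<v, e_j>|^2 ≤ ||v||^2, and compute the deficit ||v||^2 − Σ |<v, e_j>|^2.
Σ |<v, e_j>|^2 = 23/2; ||v||^2 = 14; deficit = 5/2

Write each e_j = u_j / sqrt(<u_j, u_j>) where u_j is the displayed integer vector. Then <v, e_j> = <v, u_j> / sqrt(<u_j, u_j>), so |<v, e_j>|^2 = <v, u_j>^2 / <u_j, u_j>.
Coefficients: <v, e_1> = 6/sqrt(4), <v, e_2> = 0/sqrt(36), <v, e_3> = 5/sqrt(10).
Square and sum: Σ |<v, e_j>|^2 = 23/2.
Compute ||v||^2 = v·v = 14.
Deficit = 14 − 23/2 = 5/2 ≥ 0, confirming Bessel's inequality. (The deficit equals ||v − Σ <v,e_j> e_j||^2, the squared distance from v to span{e_j}.)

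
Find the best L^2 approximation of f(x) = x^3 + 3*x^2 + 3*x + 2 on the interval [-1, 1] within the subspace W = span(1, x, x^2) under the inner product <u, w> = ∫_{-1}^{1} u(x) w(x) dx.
g(x) = 3*x^2 + 18*x/5 + 2

The best approximation g ∈ W is the orthogonal projection of f onto W. Writing g = a_0 + a_1 x + a_2 x^2, the coefficients solve the normal equations G · a = b where
  G_{ij} = <φ_i, φ_j> and b_i = <f, φ_i>, with φ_0 = 1, φ_1 = x, φ_2 = x^2.
G =
  [2, 0, 2/3]
  [0, 2/3, 0]
  [2/3, 0, 2/5],
b = (6, 12/5, 38/15).
Solving gives a_0 = 2, a_1 = 18/5, a_2 = 3, so
  g(x) = 3*x^2 + 18*x/5 + 2.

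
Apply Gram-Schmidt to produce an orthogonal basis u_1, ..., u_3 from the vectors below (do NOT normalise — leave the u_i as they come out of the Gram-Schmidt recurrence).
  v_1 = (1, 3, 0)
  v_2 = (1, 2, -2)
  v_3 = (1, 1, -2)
Orthogonal basis:
  u_1 = (1, 3, 0)
  u_2 = (3/10, -1/10, -2)
  u_3 = (12/41, -4/41, 2/41)

Apply the Gram-Schmidt recurrence
  u_1 = v_1
  u_i = v_i − Σ_{j<i} ((v_i · u_j) / (u_j · u_j)) · u_j.

Step by step this gives:
  u_1 = (1, 3, 0)
  u_2 = (3/10, -1/10, -2)
  u_3 = (12/41, -4/41, 2/41)

Orthogonality check:
  u_2 · u_1 = 0 (should be 0)
  u_3 · u_1 = 0 (should be 0)
  u_3 · u_2 = 0 (should be 0)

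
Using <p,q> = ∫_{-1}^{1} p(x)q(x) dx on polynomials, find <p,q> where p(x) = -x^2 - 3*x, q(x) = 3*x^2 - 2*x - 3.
<p,q> = 24/5

Expand the product: p(x)·q(x) = -3*x^4 - 7*x^3 + 9*x^2 + 9*x.
∫_{-1}^{1} of each monomial x^k gives [2/(k+1) if k even, 0 if k odd]. Integrating term-by-term (or equivalently evaluating the antiderivative F(x) = -3*x^5/5 - 7*x^4/4 + 3*x^3 + 9*x^2/2 at the endpoints):
  F(1) − F(−1) = 103/20 − (7/20) = 24/5.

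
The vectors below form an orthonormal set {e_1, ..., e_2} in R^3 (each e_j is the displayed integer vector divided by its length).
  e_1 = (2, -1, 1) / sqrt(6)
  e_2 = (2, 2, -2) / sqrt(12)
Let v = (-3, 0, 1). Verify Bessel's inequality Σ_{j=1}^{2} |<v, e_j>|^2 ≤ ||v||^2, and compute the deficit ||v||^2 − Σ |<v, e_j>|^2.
Σ |<v, e_j>|^2 = 19/2; ||v||^2 = 10; deficit = 1/2

Write each e_j = u_j / sqrt(<u_j, u_j>) where u_j is the displayed integer vector. Then <v, e_j> = <v, u_j> / sqrt(<u_j, u_j>), so |<v, e_j>|^2 = <v, u_j>^2 / <u_j, u_j>.
Coefficients: <v, e_1> = -5/sqrt(6), <v, e_2> = -8/sqrt(12).
Square and sum: Σ |<v, e_j>|^2 = 19/2.
Compute ||v||^2 = v·v = 10.
Deficit = 10 − 19/2 = 1/2 ≥ 0, confirming Bessel's inequality. (The deficit equals ||v − Σ <v,e_j> e_j||^2, the squared distance from v to span{e_j}.)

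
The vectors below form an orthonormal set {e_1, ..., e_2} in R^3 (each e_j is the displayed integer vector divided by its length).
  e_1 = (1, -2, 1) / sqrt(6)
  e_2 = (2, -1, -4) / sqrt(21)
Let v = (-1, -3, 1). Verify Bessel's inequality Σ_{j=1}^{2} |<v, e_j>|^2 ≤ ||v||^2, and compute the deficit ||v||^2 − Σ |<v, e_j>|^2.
Σ |<v, e_j>|^2 = 45/7; ||v||^2 = 11; deficit = 32/7

Write each e_j = u_j / sqrt(<u_j, u_j>) where u_j is the displayed integer vector. Then <v, e_j> = <v, u_j> / sqrt(<u_j, u_j>), so |<v, e_j>|^2 = <v, u_j>^2 / <u_j, u_j>.
Coefficients: <v, e_1> = 6/sqrt(6), <v, e_2> = -3/sqrt(21).
Square and sum: Σ |<v, e_j>|^2 = 45/7.
Compute ||v||^2 = v·v = 11.
Deficit = 11 − 45/7 = 32/7 ≥ 0, confirming Bessel's inequality. (The deficit equals ||v − Σ <v,e_j> e_j||^2, the squared distance from v to span{e_j}.)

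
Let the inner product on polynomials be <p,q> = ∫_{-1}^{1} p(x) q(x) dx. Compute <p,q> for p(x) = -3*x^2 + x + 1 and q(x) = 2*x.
<p,q> = 4/3

Expand the product: p(x)·q(x) = -6*x^3 + 2*x^2 + 2*x.
∫_{-1}^{1} of each monomial x^k gives [2/(k+1) if k even, 0 if k odd]. Integrating term-by-term (or equivalently evaluating the antiderivative F(x) = -3*x^4/2 + 2*x^3/3 + x^2 at the endpoints):
  F(1) − F(−1) = 1/6 − (-7/6) = 4/3.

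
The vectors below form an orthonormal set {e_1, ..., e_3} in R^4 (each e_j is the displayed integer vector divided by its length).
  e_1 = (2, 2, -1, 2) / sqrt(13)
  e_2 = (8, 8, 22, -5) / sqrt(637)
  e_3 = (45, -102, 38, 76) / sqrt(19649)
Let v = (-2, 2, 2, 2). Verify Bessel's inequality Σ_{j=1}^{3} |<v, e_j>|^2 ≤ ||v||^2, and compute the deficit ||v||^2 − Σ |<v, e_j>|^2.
Σ |<v, e_j>|^2 = 940/401; ||v||^2 = 16; deficit = 5476/401

Write each e_j = u_j / sqrt(<u_j, u_j>) where u_j is the displayed integer vector. Then <v, e_j> = <v, u_j> / sqrt(<u_j, u_j>), so |<v, e_j>|^2 = <v, u_j>^2 / <u_j, u_j>.
Coefficients: <v, e_1> = 2/sqrt(13), <v, e_2> = 34/sqrt(637), <v, e_3> = -66/sqrt(19649).
Square and sum: Σ |<v, e_j>|^2 = 940/401.
Compute ||v||^2 = v·v = 16.
Deficit = 16 − 940/401 = 5476/401 ≥ 0, confirming Bessel's inequality. (The deficit equals ||v − Σ <v,e_j> e_j||^2, the squared distance from v to span{e_j}.)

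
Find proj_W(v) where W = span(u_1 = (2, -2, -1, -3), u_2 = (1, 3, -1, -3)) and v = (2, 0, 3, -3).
proj_W(v) = (97/81, -13/81, -59/81, -59/27)

Set up U = [u_1 | ... | u_2] ∈ R^(4×2). The projector onto W = col(U) is P = U (U^T U)^(-1) U^T.
Compute U^T U =
  [18, 6]
  [6, 20],
and U^T v = (10, 8).
Solve U^T U · c = U^T v for the coefficients: c = (38/81, 7/27). The projection is proj_W(v) = U c.
Check: (v - proj_W(v)) · u_1 = 0  (should be 0).
Check: (v - proj_W(v)) · u_2 = 0  (should be 0).
Result: proj_W(v) = (97/81, -13/81, -59/81, -59/27).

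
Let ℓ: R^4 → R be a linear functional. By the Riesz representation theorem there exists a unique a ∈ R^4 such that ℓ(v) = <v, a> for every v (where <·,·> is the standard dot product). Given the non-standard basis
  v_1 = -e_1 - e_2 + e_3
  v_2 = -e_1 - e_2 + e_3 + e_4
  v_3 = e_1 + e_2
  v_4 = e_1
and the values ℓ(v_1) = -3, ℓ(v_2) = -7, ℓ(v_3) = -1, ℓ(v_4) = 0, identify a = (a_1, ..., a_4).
a = (0, -1, -4, -4)

Write a = (a_1, ..., a_4) in the standard basis. For each basis vector v_i, ℓ(v_i) = <v_i, a> is a linear equation in the a_j's. Collect the n equations into a matrix system V a = ℓ, where row i of V is v_i (expressed in the standard basis). Since V is invertible (lower-triangular with 1s on the diagonal, up to permutation), solve by back-substitution:
  V =
[[-1, -1, 1, 0],
 [-1, -1, 1, 1],
 [1, 1, 0, 0],
 [1, 0, 0, 0]]
  V a = (-3, -7, -1, 0)
Solving gives a = (0, -1, -4, -4).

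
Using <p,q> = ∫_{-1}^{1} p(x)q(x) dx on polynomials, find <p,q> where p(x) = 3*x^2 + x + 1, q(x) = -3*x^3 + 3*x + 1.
<p,q> = 24/5

Expand the product: p(x)·q(x) = -9*x^5 - 3*x^4 + 6*x^3 + 6*x^2 + 4*x + 1.
∫_{-1}^{1} of each monomial x^k gives [2/(k+1) if k even, 0 if k odd]. Integrating term-by-term (or equivalently evaluating the antiderivative F(x) = -3*x^6/2 - 3*x^5/5 + 3*x^4/2 + 2*x^3 + 2*x^2 + x at the endpoints):
  F(1) − F(−1) = 22/5 − (-2/5) = 24/5.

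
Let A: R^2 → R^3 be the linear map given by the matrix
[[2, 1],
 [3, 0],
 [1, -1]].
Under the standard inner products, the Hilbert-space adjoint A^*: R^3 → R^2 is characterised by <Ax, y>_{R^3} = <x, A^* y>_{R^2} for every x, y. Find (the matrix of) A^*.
A^* = A^T =
[[2, 3, 1],
 [1, 0, -1]]

For real matrices with standard dot products, the defining identity <Ax, y> = <x, A^* y> gives (Ax)^T y = x^T (A^*) y, i.e. x^T A^T y = x^T (A^*) y. Since this holds for all x, y, we must have A^* = A^T. Therefore
A^* =
[[2, 3, 1],
 [1, 0, -1]].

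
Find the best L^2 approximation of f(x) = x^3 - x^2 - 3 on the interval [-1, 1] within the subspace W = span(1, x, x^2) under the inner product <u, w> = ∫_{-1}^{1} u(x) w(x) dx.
g(x) = -x^2 + 3*x/5 - 3

The best approximation g ∈ W is the orthogonal projection of f onto W. Writing g = a_0 + a_1 x + a_2 x^2, the coefficients solve the normal equations G · a = b where
  G_{ij} = <φ_i, φ_j> and b_i = <f, φ_i>, with φ_0 = 1, φ_1 = x, φ_2 = x^2.
G =
  [2, 0, 2/3]
  [0, 2/3, 0]
  [2/3, 0, 2/5],
b = (-20/3, 2/5, -12/5).
Solving gives a_0 = -3, a_1 = 3/5, a_2 = -1, so
  g(x) = -x^2 + 3*x/5 - 3.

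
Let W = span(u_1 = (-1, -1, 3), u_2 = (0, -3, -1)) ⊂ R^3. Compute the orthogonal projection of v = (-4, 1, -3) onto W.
proj_W(v) = (6/11, 6/11, -18/11)

Set up U = [u_1 | ... | u_2] ∈ R^(3×2). The projector onto W = col(U) is P = U (U^T U)^(-1) U^T.
Compute U^T U =
  [11, 0]
  [0, 10],
and U^T v = (-6, 0).
Solve U^T U · c = U^T v for the coefficients: c = (-6/11, 0). The projection is proj_W(v) = U c.
Check: (v - proj_W(v)) · u_1 = 0  (should be 0).
Check: (v - proj_W(v)) · u_2 = 0  (should be 0).
Result: proj_W(v) = (6/11, 6/11, -18/11).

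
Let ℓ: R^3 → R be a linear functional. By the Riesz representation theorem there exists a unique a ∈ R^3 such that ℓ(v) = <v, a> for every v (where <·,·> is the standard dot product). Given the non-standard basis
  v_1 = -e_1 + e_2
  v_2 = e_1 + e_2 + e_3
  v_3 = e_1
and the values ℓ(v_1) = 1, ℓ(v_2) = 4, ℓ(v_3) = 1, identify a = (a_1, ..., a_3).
a = (1, 2, 1)

Write a = (a_1, ..., a_3) in the standard basis. For each basis vector v_i, ℓ(v_i) = <v_i, a> is a linear equation in the a_j's. Collect the n equations into a matrix system V a = ℓ, where row i of V is v_i (expressed in the standard basis). Since V is invertible (lower-triangular with 1s on the diagonal, up to permutation), solve by back-substitution:
  V =
[[-1, 1, 0],
 [1, 1, 1],
 [1, 0, 0]]
  V a = (1, 4, 1)
Solving gives a = (1, 2, 1).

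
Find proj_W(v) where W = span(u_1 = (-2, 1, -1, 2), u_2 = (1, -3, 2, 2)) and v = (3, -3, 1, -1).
proj_W(v) = (148/57, -48/19, 116/57, -64/57)

Set up U = [u_1 | ... | u_2] ∈ R^(4×2). The projector onto W = col(U) is P = U (U^T U)^(-1) U^T.
Compute U^T U =
  [10, -3]
  [-3, 18],
and U^T v = (-12, 12).
Solve U^T U · c = U^T v for the coefficients: c = (-20/19, 28/57). The projection is proj_W(v) = U c.
Check: (v - proj_W(v)) · u_1 = 0  (should be 0).
Check: (v - proj_W(v)) · u_2 = 0  (should be 0).
Result: proj_W(v) = (148/57, -48/19, 116/57, -64/57).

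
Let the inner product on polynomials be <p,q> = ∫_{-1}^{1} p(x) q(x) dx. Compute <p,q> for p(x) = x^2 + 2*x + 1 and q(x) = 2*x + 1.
<p,q> = 16/3

Expand the product: p(x)·q(x) = 2*x^3 + 5*x^2 + 4*x + 1.
∫_{-1}^{1} of each monomial x^k gives [2/(k+1) if k even, 0 if k odd]. Integrating term-by-term (or equivalently evaluating the antiderivative F(x) = x^4/2 + 5*x^3/3 + 2*x^2 + x at the endpoints):
  F(1) − F(−1) = 31/6 − (-1/6) = 16/3.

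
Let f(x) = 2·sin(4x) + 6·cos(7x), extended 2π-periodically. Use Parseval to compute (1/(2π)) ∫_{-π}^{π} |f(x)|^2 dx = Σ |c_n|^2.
Σ |c_n|^2 = 20

Expand |f|^2 and use orthogonality of {sin(nx), cos(mx)} on [-π, π]:
  ∫_{-π}^{π} sin(nx)^2 dx = π, ∫ cos(mx)^2 dx = π, and cross terms integrate to 0.
So ∫_{-π}^{π} f(x)^2 dx = 2^2 · π + 6^2 · π = (4 + 36)π.
Divide by 2π: (4 + 36)/2 = 20.
By Parseval, this equals Σ |c_n|^2.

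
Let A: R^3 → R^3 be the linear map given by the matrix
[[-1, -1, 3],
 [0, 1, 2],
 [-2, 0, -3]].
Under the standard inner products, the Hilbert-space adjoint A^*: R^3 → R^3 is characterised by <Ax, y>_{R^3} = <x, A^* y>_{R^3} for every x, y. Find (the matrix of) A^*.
A^* = A^T =
[[-1, 0, -2],
 [-1, 1, 0],
 [3, 2, -3]]

For real matrices with standard dot products, the defining identity <Ax, y> = <x, A^* y> gives (Ax)^T y = x^T (A^*) y, i.e. x^T A^T y = x^T (A^*) y. Since this holds for all x, y, we must have A^* = A^T. Therefore
A^* =
[[-1, 0, -2],
 [-1, 1, 0],
 [3, 2, -3]].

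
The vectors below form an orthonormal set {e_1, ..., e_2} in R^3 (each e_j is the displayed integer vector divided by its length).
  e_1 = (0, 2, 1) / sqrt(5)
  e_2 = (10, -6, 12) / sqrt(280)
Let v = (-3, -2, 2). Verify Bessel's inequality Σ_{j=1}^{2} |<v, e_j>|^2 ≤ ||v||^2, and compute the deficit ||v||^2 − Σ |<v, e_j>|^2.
Σ |<v, e_j>|^2 = 13/14; ||v||^2 = 17; deficit = 225/14

Write each e_j = u_j / sqrt(<u_j, u_j>) where u_j is the displayed integer vector. Then <v, e_j> = <v, u_j> / sqrt(<u_j, u_j>), so |<v, e_j>|^2 = <v, u_j>^2 / <u_j, u_j>.
Coefficients: <v, e_1> = -2/sqrt(5), <v, e_2> = 6/sqrt(280).
Square and sum: Σ |<v, e_j>|^2 = 13/14.
Compute ||v||^2 = v·v = 17.
Deficit = 17 − 13/14 = 225/14 ≥ 0, confirming Bessel's inequality. (The deficit equals ||v − Σ <v,e_j> e_j||^2, the squared distance from v to span{e_j}.)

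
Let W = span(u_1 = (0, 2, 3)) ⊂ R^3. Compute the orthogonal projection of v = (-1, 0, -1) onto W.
proj_W(v) = (0, -6/13, -9/13)

Set up U = [u_1 | ... | u_1] ∈ R^(3×1). The projector onto W = col(U) is P = U (U^T U)^(-1) U^T.
Compute U^T U =
  [13],
and U^T v = (-3).
Solve U^T U · c = U^T v for the coefficients: c = (-3/13). The projection is proj_W(v) = U c.
Check: (v - proj_W(v)) · u_1 = 0  (should be 0).
Result: proj_W(v) = (0, -6/13, -9/13).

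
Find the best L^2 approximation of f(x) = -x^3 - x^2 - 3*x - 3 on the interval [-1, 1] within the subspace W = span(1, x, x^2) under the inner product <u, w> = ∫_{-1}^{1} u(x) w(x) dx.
g(x) = -x^2 - 18*x/5 - 3

The best approximation g ∈ W is the orthogonal projection of f onto W. Writing g = a_0 + a_1 x + a_2 x^2, the coefficients solve the normal equations G · a = b where
  G_{ij} = <φ_i, φ_j> and b_i = <f, φ_i>, with φ_0 = 1, φ_1 = x, φ_2 = x^2.
G =
  [2, 0, 2/3]
  [0, 2/3, 0]
  [2/3, 0, 2/5],
b = (-20/3, -12/5, -12/5).
Solving gives a_0 = -3, a_1 = -18/5, a_2 = -1, so
  g(x) = -x^2 - 18*x/5 - 3.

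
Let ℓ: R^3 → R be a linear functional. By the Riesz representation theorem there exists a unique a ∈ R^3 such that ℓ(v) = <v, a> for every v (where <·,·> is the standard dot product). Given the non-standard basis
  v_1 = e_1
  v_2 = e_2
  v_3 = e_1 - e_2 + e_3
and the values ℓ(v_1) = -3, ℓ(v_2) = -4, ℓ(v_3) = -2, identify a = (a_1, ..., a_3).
a = (-3, -4, -3)

Write a = (a_1, ..., a_3) in the standard basis. For each basis vector v_i, ℓ(v_i) = <v_i, a> is a linear equation in the a_j's. Collect the n equations into a matrix system V a = ℓ, where row i of V is v_i (expressed in the standard basis). Since V is invertible (lower-triangular with 1s on the diagonal, up to permutation), solve by back-substitution:
  V =
[[1, 0, 0],
 [0, 1, 0],
 [1, -1, 1]]
  V a = (-3, -4, -2)
Solving gives a = (-3, -4, -3).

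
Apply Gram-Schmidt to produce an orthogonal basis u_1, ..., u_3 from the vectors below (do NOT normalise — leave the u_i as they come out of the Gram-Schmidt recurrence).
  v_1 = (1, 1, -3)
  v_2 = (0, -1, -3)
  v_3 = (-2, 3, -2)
Orthogonal basis:
  u_1 = (1, 1, -3)
  u_2 = (-8/11, -19/11, -9/11)
  u_3 = (-3, 3/2, -1/2)

Apply the Gram-Schmidt recurrence
  u_1 = v_1
  u_i = v_i − Σ_{j<i} ((v_i · u_j) / (u_j · u_j)) · u_j.

Step by step this gives:
  u_1 = (1, 1, -3)
  u_2 = (-8/11, -19/11, -9/11)
  u_3 = (-3, 3/2, -1/2)

Orthogonality check:
  u_2 · u_1 = 0 (should be 0)
  u_3 · u_1 = 0 (should be 0)
  u_3 · u_2 = 0 (should be 0)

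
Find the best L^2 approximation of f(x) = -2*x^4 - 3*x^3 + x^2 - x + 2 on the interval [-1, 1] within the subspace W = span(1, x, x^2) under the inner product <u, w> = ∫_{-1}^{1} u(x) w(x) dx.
g(x) = -5*x^2/7 - 14*x/5 + 76/35

The best approximation g ∈ W is the orthogonal projection of f onto W. Writing g = a_0 + a_1 x + a_2 x^2, the coefficients solve the normal equations G · a = b where
  G_{ij} = <φ_i, φ_j> and b_i = <f, φ_i>, with φ_0 = 1, φ_1 = x, φ_2 = x^2.
G =
  [2, 0, 2/3]
  [0, 2/3, 0]
  [2/3, 0, 2/5],
b = (58/15, -28/15, 122/105).
Solving gives a_0 = 76/35, a_1 = -14/5, a_2 = -5/7, so
  g(x) = -5*x^2/7 - 14*x/5 + 76/35.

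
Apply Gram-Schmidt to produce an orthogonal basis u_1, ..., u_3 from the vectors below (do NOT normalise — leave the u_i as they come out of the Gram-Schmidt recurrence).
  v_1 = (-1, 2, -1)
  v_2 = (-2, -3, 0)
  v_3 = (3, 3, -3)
Orthogonal basis:
  u_1 = (-1, 2, -1)
  u_2 = (-8/3, -5/3, -2/3)
  u_3 = (36/31, -24/31, -84/31)

Apply the Gram-Schmidt recurrence
  u_1 = v_1
  u_i = v_i − Σ_{j<i} ((v_i · u_j) / (u_j · u_j)) · u_j.

Step by step this gives:
  u_1 = (-1, 2, -1)
  u_2 = (-8/3, -5/3, -2/3)
  u_3 = (36/31, -24/31, -84/31)

Orthogonality check:
  u_2 · u_1 = 0 (should be 0)
  u_3 · u_1 = 0 (should be 0)
  u_3 · u_2 = 0 (should be 0)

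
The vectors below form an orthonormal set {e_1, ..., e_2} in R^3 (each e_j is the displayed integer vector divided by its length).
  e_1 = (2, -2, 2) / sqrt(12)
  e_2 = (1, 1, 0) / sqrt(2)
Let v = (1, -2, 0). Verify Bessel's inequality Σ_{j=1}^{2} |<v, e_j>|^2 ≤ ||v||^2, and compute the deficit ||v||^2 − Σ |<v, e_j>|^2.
Σ |<v, e_j>|^2 = 7/2; ||v||^2 = 5; deficit = 3/2

Write each e_j = u_j / sqrt(<u_j, u_j>) where u_j is the displayed integer vector. Then <v, e_j> = <v, u_j> / sqrt(<u_j, u_j>), so |<v, e_j>|^2 = <v, u_j>^2 / <u_j, u_j>.
Coefficients: <v, e_1> = 6/sqrt(12), <v, e_2> = -1/sqrt(2).
Square and sum: Σ |<v, e_j>|^2 = 7/2.
Compute ||v||^2 = v·v = 5.
Deficit = 5 − 7/2 = 3/2 ≥ 0, confirming Bessel's inequality. (The deficit equals ||v − Σ <v,e_j> e_j||^2, the squared distance from v to span{e_j}.)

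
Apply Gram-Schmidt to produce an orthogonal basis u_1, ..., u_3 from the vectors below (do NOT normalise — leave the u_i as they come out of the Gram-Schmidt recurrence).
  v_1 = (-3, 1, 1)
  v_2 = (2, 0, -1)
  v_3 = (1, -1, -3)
Orthogonal basis:
  u_1 = (-3, 1, 1)
  u_2 = (1/11, 7/11, -4/11)
  u_3 = (-1, -1, -2)

Apply the Gram-Schmidt recurrence
  u_1 = v_1
  u_i = v_i − Σ_{j<i} ((v_i · u_j) / (u_j · u_j)) · u_j.

Step by step this gives:
  u_1 = (-3, 1, 1)
  u_2 = (1/11, 7/11, -4/11)
  u_3 = (-1, -1, -2)

Orthogonality check:
  u_2 · u_1 = 0 (should be 0)
  u_3 · u_1 = 0 (should be 0)
  u_3 · u_2 = 0 (should be 0)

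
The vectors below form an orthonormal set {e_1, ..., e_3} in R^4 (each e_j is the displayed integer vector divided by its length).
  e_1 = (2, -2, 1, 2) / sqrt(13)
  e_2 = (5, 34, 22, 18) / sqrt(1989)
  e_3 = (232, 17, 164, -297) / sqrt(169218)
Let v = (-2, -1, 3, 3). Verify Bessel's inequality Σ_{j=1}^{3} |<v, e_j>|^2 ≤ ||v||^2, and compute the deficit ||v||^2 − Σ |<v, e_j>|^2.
Σ |<v, e_j>|^2 = 6221/553; ||v||^2 = 23; deficit = 6498/553

Write each e_j = u_j / sqrt(<u_j, u_j>) where u_j is the displayed integer vector. Then <v, e_j> = <v, u_j> / sqrt(<u_j, u_j>), so |<v, e_j>|^2 = <v, u_j>^2 / <u_j, u_j>.
Coefficients: <v, e_1> = 7/sqrt(13), <v, e_2> = 76/sqrt(1989), <v, e_3> = -880/sqrt(169218).
Square and sum: Σ |<v, e_j>|^2 = 6221/553.
Compute ||v||^2 = v·v = 23.
Deficit = 23 − 6221/553 = 6498/553 ≥ 0, confirming Bessel's inequality. (The deficit equals ||v − Σ <v,e_j> e_j||^2, the squared distance from v to span{e_j}.)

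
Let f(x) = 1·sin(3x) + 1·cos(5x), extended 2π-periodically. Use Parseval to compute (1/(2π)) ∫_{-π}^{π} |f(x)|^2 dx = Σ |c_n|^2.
Σ |c_n|^2 = 1

Expand |f|^2 and use orthogonality of {sin(nx), cos(mx)} on [-π, π]:
  ∫_{-π}^{π} sin(nx)^2 dx = π, ∫ cos(mx)^2 dx = π, and cross terms integrate to 0.
So ∫_{-π}^{π} f(x)^2 dx = 1^2 · π + 1^2 · π = (1 + 1)π.
Divide by 2π: (1 + 1)/2 = 1.
By Parseval, this equals Σ |c_n|^2.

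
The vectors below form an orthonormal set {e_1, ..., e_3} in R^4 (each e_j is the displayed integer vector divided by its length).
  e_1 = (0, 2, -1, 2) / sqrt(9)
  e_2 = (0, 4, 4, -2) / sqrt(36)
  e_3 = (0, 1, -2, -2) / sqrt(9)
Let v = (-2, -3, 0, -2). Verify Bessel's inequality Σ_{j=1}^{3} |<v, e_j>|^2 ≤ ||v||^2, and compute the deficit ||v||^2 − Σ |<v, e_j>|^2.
Σ |<v, e_j>|^2 = 13; ||v||^2 = 17; deficit = 4

Write each e_j = u_j / sqrt(<u_j, u_j>) where u_j is the displayed integer vector. Then <v, e_j> = <v, u_j> / sqrt(<u_j, u_j>), so |<v, e_j>|^2 = <v, u_j>^2 / <u_j, u_j>.
Coefficients: <v, e_1> = -10/sqrt(9), <v, e_2> = -8/sqrt(36), <v, e_3> = 1/sqrt(9).
Square and sum: Σ |<v, e_j>|^2 = 13.
Compute ||v||^2 = v·v = 17.
Deficit = 17 − 13 = 4 ≥ 0, confirming Bessel's inequality. (The deficit equals ||v − Σ <v,e_j> e_j||^2, the squared distance from v to span{e_j}.)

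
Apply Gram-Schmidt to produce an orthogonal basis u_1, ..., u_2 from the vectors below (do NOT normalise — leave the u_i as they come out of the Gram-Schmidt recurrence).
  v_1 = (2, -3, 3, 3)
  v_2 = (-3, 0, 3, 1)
Orthogonal basis:
  u_1 = (2, -3, 3, 3)
  u_2 = (-105/31, 18/31, 75/31, 13/31)

Apply the Gram-Schmidt recurrence
  u_1 = v_1
  u_i = v_i − Σ_{j<i} ((v_i · u_j) / (u_j · u_j)) · u_j.

Step by step this gives:
  u_1 = (2, -3, 3, 3)
  u_2 = (-105/31, 18/31, 75/31, 13/31)

Orthogonality check:
  u_2 · u_1 = 0 (should be 0)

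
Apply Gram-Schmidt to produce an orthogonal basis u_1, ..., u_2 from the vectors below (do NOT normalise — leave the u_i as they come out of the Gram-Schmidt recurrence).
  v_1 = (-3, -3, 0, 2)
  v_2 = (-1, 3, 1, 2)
Orthogonal basis:
  u_1 = (-3, -3, 0, 2)
  u_2 = (-14/11, 30/11, 1, 24/11)

Apply the Gram-Schmidt recurrence
  u_1 = v_1
  u_i = v_i − Σ_{j<i} ((v_i · u_j) / (u_j · u_j)) · u_j.

Step by step this gives:
  u_1 = (-3, -3, 0, 2)
  u_2 = (-14/11, 30/11, 1, 24/11)

Orthogonality check:
  u_2 · u_1 = 0 (should be 0)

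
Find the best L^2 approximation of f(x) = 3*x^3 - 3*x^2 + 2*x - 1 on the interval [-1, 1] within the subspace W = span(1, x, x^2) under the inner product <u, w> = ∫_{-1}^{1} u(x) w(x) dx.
g(x) = -3*x^2 + 19*x/5 - 1

The best approximation g ∈ W is the orthogonal projection of f onto W. Writing g = a_0 + a_1 x + a_2 x^2, the coefficients solve the normal equations G · a = b where
  G_{ij} = <φ_i, φ_j> and b_i = <f, φ_i>, with φ_0 = 1, φ_1 = x, φ_2 = x^2.
G =
  [2, 0, 2/3]
  [0, 2/3, 0]
  [2/3, 0, 2/5],
b = (-4, 38/15, -28/15).
Solving gives a_0 = -1, a_1 = 19/5, a_2 = -3, so
  g(x) = -3*x^2 + 19*x/5 - 1.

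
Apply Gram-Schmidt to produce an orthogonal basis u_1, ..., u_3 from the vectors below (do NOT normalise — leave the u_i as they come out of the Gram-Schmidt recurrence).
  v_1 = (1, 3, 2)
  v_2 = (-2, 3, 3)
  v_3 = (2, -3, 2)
Orthogonal basis:
  u_1 = (1, 3, 2)
  u_2 = (-41/14, 3/14, 8/7)
  u_3 = (135/139, -315/139, 405/139)

Apply the Gram-Schmidt recurrence
  u_1 = v_1
  u_i = v_i − Σ_{j<i} ((v_i · u_j) / (u_j · u_j)) · u_j.

Step by step this gives:
  u_1 = (1, 3, 2)
  u_2 = (-41/14, 3/14, 8/7)
  u_3 = (135/139, -315/139, 405/139)

Orthogonality check:
  u_2 · u_1 = 0 (should be 0)
  u_3 · u_1 = 0 (should be 0)
  u_3 · u_2 = 0 (should be 0)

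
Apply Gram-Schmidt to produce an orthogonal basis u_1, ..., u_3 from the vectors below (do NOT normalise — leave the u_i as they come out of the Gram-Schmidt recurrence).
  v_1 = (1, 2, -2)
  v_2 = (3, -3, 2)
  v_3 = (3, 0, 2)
Orthogonal basis:
  u_1 = (1, 2, -2)
  u_2 = (34/9, -13/9, 4/9)
  u_3 = (48/149, 192/149, 216/149)

Apply the Gram-Schmidt recurrence
  u_1 = v_1
  u_i = v_i − Σ_{j<i} ((v_i · u_j) / (u_j · u_j)) · u_j.

Step by step this gives:
  u_1 = (1, 2, -2)
  u_2 = (34/9, -13/9, 4/9)
  u_3 = (48/149, 192/149, 216/149)

Orthogonality check:
  u_2 · u_1 = 0 (should be 0)
  u_3 · u_1 = 0 (should be 0)
  u_3 · u_2 = 0 (should be 0)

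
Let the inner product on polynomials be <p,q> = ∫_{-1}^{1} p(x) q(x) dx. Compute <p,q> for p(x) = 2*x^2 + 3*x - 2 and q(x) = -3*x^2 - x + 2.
<p,q> = -86/15

Expand the product: p(x)·q(x) = -6*x^4 - 11*x^3 + 7*x^2 + 8*x - 4.
∫_{-1}^{1} of each monomial x^k gives [2/(k+1) if k even, 0 if k odd]. Integrating term-by-term (or equivalently evaluating the antiderivative F(x) = -6*x^5/5 - 11*x^4/4 + 7*x^3/3 + 4*x^2 - 4*x at the endpoints):
  F(1) − F(−1) = -97/60 − (247/60) = -86/15.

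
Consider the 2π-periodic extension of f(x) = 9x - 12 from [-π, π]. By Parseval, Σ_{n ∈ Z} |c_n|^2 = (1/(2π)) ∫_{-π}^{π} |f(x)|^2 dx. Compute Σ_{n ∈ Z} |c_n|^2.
Σ |c_n|^2 = 27π^2 + 144

Expand and integrate term by term over [-π, π]:
  ∫ (9x)^2 dx = 81·(2π^3/3); ∫ 2·9·(-12)·x dx = 0 (odd integrand); ∫ (-12)^2 dx = 144·2π.
So (1/(2π)) ∫_{-π}^{π} (9x - 12)^2 dx = 81π^2/3 + 144 = 27π^2 + 144.
Parseval ⇒ Σ |c_n|^2 = 27π^2 + 144.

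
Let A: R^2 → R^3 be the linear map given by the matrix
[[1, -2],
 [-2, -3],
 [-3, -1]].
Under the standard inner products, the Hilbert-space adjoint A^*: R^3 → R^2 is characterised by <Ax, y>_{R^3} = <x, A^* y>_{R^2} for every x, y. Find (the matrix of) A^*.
A^* = A^T =
[[1, -2, -3],
 [-2, -3, -1]]

For real matrices with standard dot products, the defining identity <Ax, y> = <x, A^* y> gives (Ax)^T y = x^T (A^*) y, i.e. x^T A^T y = x^T (A^*) y. Since this holds for all x, y, we must have A^* = A^T. Therefore
A^* =
[[1, -2, -3],
 [-2, -3, -1]].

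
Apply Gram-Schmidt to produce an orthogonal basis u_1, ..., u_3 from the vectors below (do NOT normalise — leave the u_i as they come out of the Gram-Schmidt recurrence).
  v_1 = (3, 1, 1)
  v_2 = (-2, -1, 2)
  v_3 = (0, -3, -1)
Orthogonal basis:
  u_1 = (3, 1, 1)
  u_2 = (-7/11, -6/11, 27/11)
  u_3 = (75/74, -100/37, -25/74)

Apply the Gram-Schmidt recurrence
  u_1 = v_1
  u_i = v_i − Σ_{j<i} ((v_i · u_j) / (u_j · u_j)) · u_j.

Step by step this gives:
  u_1 = (3, 1, 1)
  u_2 = (-7/11, -6/11, 27/11)
  u_3 = (75/74, -100/37, -25/74)

Orthogonality check:
  u_2 · u_1 = 0 (should be 0)
  u_3 · u_1 = 0 (should be 0)
  u_3 · u_2 = 0 (should be 0)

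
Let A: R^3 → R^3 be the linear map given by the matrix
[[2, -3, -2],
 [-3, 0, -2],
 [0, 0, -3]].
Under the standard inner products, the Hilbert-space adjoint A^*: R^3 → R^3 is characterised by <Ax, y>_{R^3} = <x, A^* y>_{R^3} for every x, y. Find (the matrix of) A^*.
A^* = A^T =
[[2, -3, 0],
 [-3, 0, 0],
 [-2, -2, -3]]

For real matrices with standard dot products, the defining identity <Ax, y> = <x, A^* y> gives (Ax)^T y = x^T (A^*) y, i.e. x^T A^T y = x^T (A^*) y. Since this holds for all x, y, we must have A^* = A^T. Therefore
A^* =
[[2, -3, 0],
 [-3, 0, 0],
 [-2, -2, -3]].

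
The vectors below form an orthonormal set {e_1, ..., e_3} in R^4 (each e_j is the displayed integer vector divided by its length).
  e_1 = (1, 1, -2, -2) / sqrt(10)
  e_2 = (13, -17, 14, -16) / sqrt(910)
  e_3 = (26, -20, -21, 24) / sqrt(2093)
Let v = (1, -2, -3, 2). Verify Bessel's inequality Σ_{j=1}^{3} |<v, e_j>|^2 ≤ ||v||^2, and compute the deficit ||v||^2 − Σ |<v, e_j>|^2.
Σ |<v, e_j>|^2 = 365/23; ||v||^2 = 18; deficit = 49/23

Write each e_j = u_j / sqrt(<u_j, u_j>) where u_j is the displayed integer vector. Then <v, e_j> = <v, u_j> / sqrt(<u_j, u_j>), so |<v, e_j>|^2 = <v, u_j>^2 / <u_j, u_j>.
Coefficients: <v, e_1> = 1/sqrt(10), <v, e_2> = -27/sqrt(910), <v, e_3> = 177/sqrt(2093).
Square and sum: Σ |<v, e_j>|^2 = 365/23.
Compute ||v||^2 = v·v = 18.
Deficit = 18 − 365/23 = 49/23 ≥ 0, confirming Bessel's inequality. (The deficit equals ||v − Σ <v,e_j> e_j||^2, the squared distance from v to span{e_j}.)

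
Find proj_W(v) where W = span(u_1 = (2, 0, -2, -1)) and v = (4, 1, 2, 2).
proj_W(v) = (4/9, 0, -4/9, -2/9)

Set up U = [u_1 | ... | u_1] ∈ R^(4×1). The projector onto W = col(U) is P = U (U^T U)^(-1) U^T.
Compute U^T U =
  [9],
and U^T v = (2).
Solve U^T U · c = U^T v for the coefficients: c = (2/9). The projection is proj_W(v) = U c.
Check: (v - proj_W(v)) · u_1 = 0  (should be 0).
Result: proj_W(v) = (4/9, 0, -4/9, -2/9).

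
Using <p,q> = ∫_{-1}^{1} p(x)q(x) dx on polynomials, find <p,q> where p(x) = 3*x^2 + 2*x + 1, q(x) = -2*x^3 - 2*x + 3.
<p,q> = 116/15

Expand the product: p(x)·q(x) = -6*x^5 - 4*x^4 - 8*x^3 + 5*x^2 + 4*x + 3.
∫_{-1}^{1} of each monomial x^k gives [2/(k+1) if k even, 0 if k odd]. Integrating term-by-term (or equivalently evaluating the antiderivative F(x) = -x^6 - 4*x^5/5 - 2*x^4 + 5*x^3/3 + 2*x^2 + 3*x at the endpoints):
  F(1) − F(−1) = 43/15 − (-73/15) = 116/15.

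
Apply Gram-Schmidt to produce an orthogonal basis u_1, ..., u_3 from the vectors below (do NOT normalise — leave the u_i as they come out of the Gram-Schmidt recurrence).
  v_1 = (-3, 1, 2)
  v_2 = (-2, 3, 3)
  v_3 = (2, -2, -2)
Orthogonal basis:
  u_1 = (-3, 1, 2)
  u_2 = (17/14, 27/14, 6/7)
  u_3 = (6/83, -10/83, 14/83)

Apply the Gram-Schmidt recurrence
  u_1 = v_1
  u_i = v_i − Σ_{j<i} ((v_i · u_j) / (u_j · u_j)) · u_j.

Step by step this gives:
  u_1 = (-3, 1, 2)
  u_2 = (17/14, 27/14, 6/7)
  u_3 = (6/83, -10/83, 14/83)

Orthogonality check:
  u_2 · u_1 = 0 (should be 0)
  u_3 · u_1 = 0 (should be 0)
  u_3 · u_2 = 0 (should be 0)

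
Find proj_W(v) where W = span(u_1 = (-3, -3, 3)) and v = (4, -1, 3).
proj_W(v) = (0, 0, 0)

Set up U = [u_1 | ... | u_1] ∈ R^(3×1). The projector onto W = col(U) is P = U (U^T U)^(-1) U^T.
Compute U^T U =
  [27],
and U^T v = (0).
Solve U^T U · c = U^T v for the coefficients: c = (0). The projection is proj_W(v) = U c.
Check: (v - proj_W(v)) · u_1 = 0  (should be 0).
Result: proj_W(v) = (0, 0, 0).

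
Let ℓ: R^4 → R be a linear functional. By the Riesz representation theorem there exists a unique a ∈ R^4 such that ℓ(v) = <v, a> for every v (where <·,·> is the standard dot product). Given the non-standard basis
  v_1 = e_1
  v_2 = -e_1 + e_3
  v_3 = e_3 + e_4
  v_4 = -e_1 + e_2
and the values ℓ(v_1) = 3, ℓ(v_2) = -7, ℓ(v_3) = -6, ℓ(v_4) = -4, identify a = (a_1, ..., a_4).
a = (3, -1, -4, -2)

Write a = (a_1, ..., a_4) in the standard basis. For each basis vector v_i, ℓ(v_i) = <v_i, a> is a linear equation in the a_j's. Collect the n equations into a matrix system V a = ℓ, where row i of V is v_i (expressed in the standard basis). Since V is invertible (lower-triangular with 1s on the diagonal, up to permutation), solve by back-substitution:
  V =
[[1, 0, 0, 0],
 [-1, 0, 1, 0],
 [0, 0, 1, 1],
 [-1, 1, 0, 0]]
  V a = (3, -7, -6, -4)
Solving gives a = (3, -1, -4, -2).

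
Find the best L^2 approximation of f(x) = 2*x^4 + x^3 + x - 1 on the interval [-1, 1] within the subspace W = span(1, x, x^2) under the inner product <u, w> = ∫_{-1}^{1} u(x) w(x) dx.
g(x) = 12*x^2/7 + 8*x/5 - 41/35

The best approximation g ∈ W is the orthogonal projection of f onto W. Writing g = a_0 + a_1 x + a_2 x^2, the coefficients solve the normal equations G · a = b where
  G_{ij} = <φ_i, φ_j> and b_i = <f, φ_i>, with φ_0 = 1, φ_1 = x, φ_2 = x^2.
G =
  [2, 0, 2/3]
  [0, 2/3, 0]
  [2/3, 0, 2/5],
b = (-6/5, 16/15, -2/21).
Solving gives a_0 = -41/35, a_1 = 8/5, a_2 = 12/7, so
  g(x) = 12*x^2/7 + 8*x/5 - 41/35.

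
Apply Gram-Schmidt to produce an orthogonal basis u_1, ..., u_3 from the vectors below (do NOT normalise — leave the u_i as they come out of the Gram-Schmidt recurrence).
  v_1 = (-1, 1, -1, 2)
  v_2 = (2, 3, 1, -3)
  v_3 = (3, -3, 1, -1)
Orthogonal basis:
  u_1 = (-1, 1, -1, 2)
  u_2 = (8/7, 27/7, 1/7, -9/7)
  u_3 = (268/125, -33/125, -29/125, 136/125)

Apply the Gram-Schmidt recurrence
  u_1 = v_1
  u_i = v_i − Σ_{j<i} ((v_i · u_j) / (u_j · u_j)) · u_j.

Step by step this gives:
  u_1 = (-1, 1, -1, 2)
  u_2 = (8/7, 27/7, 1/7, -9/7)
  u_3 = (268/125, -33/125, -29/125, 136/125)

Orthogonality check:
  u_2 · u_1 = 0 (should be 0)
  u_3 · u_1 = 0 (should be 0)
  u_3 · u_2 = 0 (should be 0)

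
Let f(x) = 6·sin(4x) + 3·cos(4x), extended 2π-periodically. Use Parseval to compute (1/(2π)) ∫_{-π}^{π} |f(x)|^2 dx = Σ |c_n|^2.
Σ |c_n|^2 = 45/2

Expand |f|^2 and use orthogonality of {sin(nx), cos(mx)} on [-π, π]:
  ∫_{-π}^{π} sin(nx)^2 dx = π, ∫ cos(mx)^2 dx = π, and cross terms integrate to 0.
So ∫_{-π}^{π} f(x)^2 dx = 6^2 · π + 3^2 · π = (36 + 9)π.
Divide by 2π: (36 + 9)/2 = 45/2.
By Parseval, this equals Σ |c_n|^2.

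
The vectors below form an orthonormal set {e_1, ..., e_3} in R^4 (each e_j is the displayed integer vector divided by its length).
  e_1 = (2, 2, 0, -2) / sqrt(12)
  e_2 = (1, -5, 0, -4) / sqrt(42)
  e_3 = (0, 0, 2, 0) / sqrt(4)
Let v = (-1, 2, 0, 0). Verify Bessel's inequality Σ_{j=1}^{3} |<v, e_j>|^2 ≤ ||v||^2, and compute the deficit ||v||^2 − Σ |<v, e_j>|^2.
Σ |<v, e_j>|^2 = 45/14; ||v||^2 = 5; deficit = 25/14

Write each e_j = u_j / sqrt(<u_j, u_j>) where u_j is the displayed integer vector. Then <v, e_j> = <v, u_j> / sqrt(<u_j, u_j>), so |<v, e_j>|^2 = <v, u_j>^2 / <u_j, u_j>.
Coefficients: <v, e_1> = 2/sqrt(12), <v, e_2> = -11/sqrt(42), <v, e_3> = 0/sqrt(4).
Square and sum: Σ |<v, e_j>|^2 = 45/14.
Compute ||v||^2 = v·v = 5.
Deficit = 5 − 45/14 = 25/14 ≥ 0, confirming Bessel's inequality. (The deficit equals ||v − Σ <v,e_j> e_j||^2, the squared distance from v to span{e_j}.)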